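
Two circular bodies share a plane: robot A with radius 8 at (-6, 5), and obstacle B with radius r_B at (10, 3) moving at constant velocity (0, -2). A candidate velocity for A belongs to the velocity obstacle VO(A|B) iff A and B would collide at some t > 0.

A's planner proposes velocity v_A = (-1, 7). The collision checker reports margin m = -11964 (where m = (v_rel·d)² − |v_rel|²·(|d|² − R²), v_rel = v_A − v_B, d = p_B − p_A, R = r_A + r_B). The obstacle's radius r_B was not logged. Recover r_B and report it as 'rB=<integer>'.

m = -11964
d = (16, -2);  v_rel = (-1, 9),  |v_rel|² = 82
v_rel×d = (-1)·(-2) − (9)·(16) = -142
since m = R²·82 − (-142)²:  R² = (20164 + -11964) / 82 = 100
R = √100 = 10  ⇒  r_B = 10 − 8 = 2

rB=2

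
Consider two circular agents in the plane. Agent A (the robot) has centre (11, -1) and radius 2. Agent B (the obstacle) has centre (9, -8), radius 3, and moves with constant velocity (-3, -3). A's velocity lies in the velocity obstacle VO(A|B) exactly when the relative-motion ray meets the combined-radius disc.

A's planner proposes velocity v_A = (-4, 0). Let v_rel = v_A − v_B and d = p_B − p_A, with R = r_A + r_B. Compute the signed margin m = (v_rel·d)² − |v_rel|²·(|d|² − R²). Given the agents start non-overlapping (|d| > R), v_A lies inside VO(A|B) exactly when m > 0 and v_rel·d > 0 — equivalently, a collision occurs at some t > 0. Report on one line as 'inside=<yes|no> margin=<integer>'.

d = (-2, -7),  |d|² = 53;  R = 2+3 = 5,  c = 53−5² = 28
v_rel = (-1, 3),  |v_rel|² = 10;  v_rel·d = (-1)·(-2) + (3)·(-7) = -19
10·t² + 38·t + 28 = 0  ⇒  m = (-19)² − 10·28 = 81
m = 81 > 0,  v_rel·d = -19 < 0  ⇒  outside

inside=no margin=81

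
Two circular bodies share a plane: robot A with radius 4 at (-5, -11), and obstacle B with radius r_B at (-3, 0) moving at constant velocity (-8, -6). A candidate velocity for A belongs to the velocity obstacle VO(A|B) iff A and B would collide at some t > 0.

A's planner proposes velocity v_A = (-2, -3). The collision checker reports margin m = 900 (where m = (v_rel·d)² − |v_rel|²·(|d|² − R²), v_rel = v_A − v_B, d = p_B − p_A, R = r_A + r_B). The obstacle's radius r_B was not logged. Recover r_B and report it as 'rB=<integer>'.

m = 900
d = (2, 11);  v_rel = (6, 3),  |v_rel|² = 45
v_rel×d = (6)·(11) − (3)·(2) = 60
since m = R²·45 − 60²:  R² = (3600 + 900) / 45 = 100
R = √100 = 10  ⇒  r_B = 10 − 4 = 6

rB=6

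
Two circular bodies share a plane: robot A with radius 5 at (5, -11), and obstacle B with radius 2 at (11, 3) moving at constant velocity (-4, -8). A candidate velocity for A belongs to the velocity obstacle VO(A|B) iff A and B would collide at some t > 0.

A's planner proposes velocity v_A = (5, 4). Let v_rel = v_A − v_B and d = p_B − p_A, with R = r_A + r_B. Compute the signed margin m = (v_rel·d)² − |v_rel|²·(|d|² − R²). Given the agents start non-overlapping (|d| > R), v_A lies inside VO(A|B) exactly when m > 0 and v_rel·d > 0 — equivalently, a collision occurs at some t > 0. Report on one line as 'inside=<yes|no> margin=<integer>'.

d = (6, 14),  |d|² = 232;  R = 5+2 = 7,  c = 232−7² = 183
v_rel = (9, 12),  |v_rel|² = 225;  v_rel·d = (9)·(6) + (12)·(14) = 222
225·t² − 444·t + 183 = 0  ⇒  m = 222² − 225·183 = 8109
m = 8109 > 0,  v_rel·d = 222 > 0  ⇒  inside

inside=yes margin=8109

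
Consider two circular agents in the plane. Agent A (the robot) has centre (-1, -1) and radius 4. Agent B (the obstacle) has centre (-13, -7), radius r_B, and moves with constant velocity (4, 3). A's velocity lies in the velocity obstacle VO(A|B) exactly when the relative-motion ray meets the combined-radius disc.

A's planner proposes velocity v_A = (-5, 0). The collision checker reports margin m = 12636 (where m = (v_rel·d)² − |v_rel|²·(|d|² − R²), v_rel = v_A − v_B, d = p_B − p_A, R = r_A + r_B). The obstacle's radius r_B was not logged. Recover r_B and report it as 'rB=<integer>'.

m = 12636
d = (-12, -6);  v_rel = (-9, -3),  |v_rel|² = 90
v_rel×d = (-9)·(-6) − (-3)·(-12) = 18
since m = R²·90 − 18²:  R² = (324 + 12636) / 90 = 144
R = √144 = 12  ⇒  r_B = 12 − 4 = 8

rB=8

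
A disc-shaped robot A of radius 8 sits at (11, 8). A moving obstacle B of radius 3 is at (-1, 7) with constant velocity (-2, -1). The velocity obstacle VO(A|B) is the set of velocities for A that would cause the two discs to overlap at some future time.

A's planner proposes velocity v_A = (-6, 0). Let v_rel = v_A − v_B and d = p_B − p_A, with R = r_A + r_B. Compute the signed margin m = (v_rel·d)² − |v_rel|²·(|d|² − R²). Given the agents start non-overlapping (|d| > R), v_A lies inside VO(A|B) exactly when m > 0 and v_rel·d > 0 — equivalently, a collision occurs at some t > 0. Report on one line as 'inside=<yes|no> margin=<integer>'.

d = (-12, -1),  |d|² = 145;  R = 8+3 = 11,  c = 145−11² = 24
v_rel = (-4, 1),  |v_rel|² = 17;  v_rel·d = (-4)·(-12) + (1)·(-1) = 47
17·t² − 94·t + 24 = 0  ⇒  m = 47² − 17·24 = 1801
m = 1801 > 0,  v_rel·d = 47 > 0  ⇒  inside

inside=yes margin=1801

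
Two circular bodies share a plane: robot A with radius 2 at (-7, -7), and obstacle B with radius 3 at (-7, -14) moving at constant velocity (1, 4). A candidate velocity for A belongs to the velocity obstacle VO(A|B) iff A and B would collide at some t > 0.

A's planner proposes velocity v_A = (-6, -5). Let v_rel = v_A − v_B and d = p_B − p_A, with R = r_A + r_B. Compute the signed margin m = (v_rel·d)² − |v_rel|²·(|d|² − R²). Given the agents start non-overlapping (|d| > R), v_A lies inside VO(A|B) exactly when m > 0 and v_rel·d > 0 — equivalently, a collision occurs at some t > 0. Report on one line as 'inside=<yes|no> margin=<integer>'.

d = (0, -7),  |d|² = 49;  R = 2+3 = 5,  c = 49−5² = 24
v_rel = (-7, -9),  |v_rel|² = 130;  v_rel·d = (-7)·(0) + (-9)·(-7) = 63
130·t² − 126·t + 24 = 0  ⇒  m = 63² − 130·24 = 849
m = 849 > 0,  v_rel·d = 63 > 0  ⇒  inside

inside=yes margin=849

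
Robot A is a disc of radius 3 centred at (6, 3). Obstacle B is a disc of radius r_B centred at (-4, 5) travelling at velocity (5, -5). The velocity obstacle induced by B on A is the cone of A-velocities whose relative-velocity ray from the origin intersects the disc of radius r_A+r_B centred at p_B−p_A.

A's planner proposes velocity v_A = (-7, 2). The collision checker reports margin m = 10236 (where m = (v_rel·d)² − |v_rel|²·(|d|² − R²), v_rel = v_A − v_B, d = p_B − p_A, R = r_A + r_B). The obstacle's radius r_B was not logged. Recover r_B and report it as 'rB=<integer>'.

m = 10236
d = (-10, 2);  v_rel = (-12, 7),  |v_rel|² = 193
v_rel×d = (-12)·(2) − (7)·(-10) = 46
since m = R²·193 − 46²:  R² = (2116 + 10236) / 193 = 64
R = √64 = 8  ⇒  r_B = 8 − 3 = 5

rB=5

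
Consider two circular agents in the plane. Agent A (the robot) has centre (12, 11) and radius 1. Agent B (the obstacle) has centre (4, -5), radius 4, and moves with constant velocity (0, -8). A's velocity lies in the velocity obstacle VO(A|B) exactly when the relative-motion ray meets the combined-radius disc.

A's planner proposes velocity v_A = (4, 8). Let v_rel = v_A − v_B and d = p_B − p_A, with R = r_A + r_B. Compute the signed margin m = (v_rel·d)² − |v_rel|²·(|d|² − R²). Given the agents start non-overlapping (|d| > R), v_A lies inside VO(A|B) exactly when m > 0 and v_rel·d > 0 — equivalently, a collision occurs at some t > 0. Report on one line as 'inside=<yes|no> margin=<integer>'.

d = (-8, -16),  |d|² = 320;  R = 1+4 = 5,  c = 320−5² = 295
v_rel = (4, 16),  |v_rel|² = 272;  v_rel·d = (4)·(-8) + (16)·(-16) = -288
272·t² + 576·t + 295 = 0  ⇒  m = (-288)² − 272·295 = 2704
m = 2704 > 0,  v_rel·d = -288 < 0  ⇒  outside

inside=no margin=2704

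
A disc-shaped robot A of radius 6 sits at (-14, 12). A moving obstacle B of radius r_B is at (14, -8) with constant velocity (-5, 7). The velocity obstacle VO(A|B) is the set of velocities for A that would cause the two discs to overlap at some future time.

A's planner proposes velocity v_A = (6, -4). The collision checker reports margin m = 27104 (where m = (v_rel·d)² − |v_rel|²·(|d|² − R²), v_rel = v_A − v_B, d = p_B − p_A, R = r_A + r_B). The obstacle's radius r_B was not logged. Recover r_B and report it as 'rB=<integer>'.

m = 27104
d = (28, -20);  v_rel = (11, -11),  |v_rel|² = 242
v_rel×d = (11)·(-20) − (-11)·(28) = 88
since m = R²·242 − 88²:  R² = (7744 + 27104) / 242 = 144
R = √144 = 12  ⇒  r_B = 12 − 6 = 6

rB=6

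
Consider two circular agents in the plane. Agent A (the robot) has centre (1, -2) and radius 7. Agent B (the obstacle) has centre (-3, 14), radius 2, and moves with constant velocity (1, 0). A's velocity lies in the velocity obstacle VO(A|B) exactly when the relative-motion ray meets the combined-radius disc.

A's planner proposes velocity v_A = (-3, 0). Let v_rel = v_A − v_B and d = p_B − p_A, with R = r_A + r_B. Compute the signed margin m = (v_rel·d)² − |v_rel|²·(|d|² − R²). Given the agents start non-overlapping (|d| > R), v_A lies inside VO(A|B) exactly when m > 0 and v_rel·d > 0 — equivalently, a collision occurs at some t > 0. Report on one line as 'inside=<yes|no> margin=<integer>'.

d = (-4, 16),  |d|² = 272;  R = 7+2 = 9,  c = 272−9² = 191
v_rel = (-4, 0),  |v_rel|² = 16;  v_rel·d = (-4)·(-4) + (0)·(16) = 16
16·t² − 32·t + 191 = 0  ⇒  m = 16² − 16·191 = -2800
m = -2800 < 0,  v_rel·d = 16 > 0  ⇒  outside

inside=no margin=-2800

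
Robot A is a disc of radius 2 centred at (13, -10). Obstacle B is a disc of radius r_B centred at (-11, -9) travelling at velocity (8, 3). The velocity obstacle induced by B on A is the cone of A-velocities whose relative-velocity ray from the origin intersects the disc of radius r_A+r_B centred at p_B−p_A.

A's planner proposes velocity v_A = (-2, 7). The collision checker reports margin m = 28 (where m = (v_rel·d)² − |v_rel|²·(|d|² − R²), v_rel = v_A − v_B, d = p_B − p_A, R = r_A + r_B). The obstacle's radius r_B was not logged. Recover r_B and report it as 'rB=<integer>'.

m = 28
d = (-24, 1);  v_rel = (-10, 4),  |v_rel|² = 116
v_rel×d = (-10)·(1) − (4)·(-24) = 86
since m = R²·116 − 86²:  R² = (7396 + 28) / 116 = 64
R = √64 = 8  ⇒  r_B = 8 − 2 = 6

rB=6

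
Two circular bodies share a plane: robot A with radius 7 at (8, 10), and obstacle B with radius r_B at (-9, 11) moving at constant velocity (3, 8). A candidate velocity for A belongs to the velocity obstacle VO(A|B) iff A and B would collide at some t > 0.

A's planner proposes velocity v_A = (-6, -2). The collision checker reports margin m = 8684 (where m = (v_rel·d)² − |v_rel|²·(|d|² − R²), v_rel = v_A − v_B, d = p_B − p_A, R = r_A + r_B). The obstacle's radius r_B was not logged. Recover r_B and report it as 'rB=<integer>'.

m = 8684
d = (-17, 1);  v_rel = (-9, -10),  |v_rel|² = 181
v_rel×d = (-9)·(1) − (-10)·(-17) = -179
since m = R²·181 − (-179)²:  R² = (32041 + 8684) / 181 = 225
R = √225 = 15  ⇒  r_B = 15 − 7 = 8

rB=8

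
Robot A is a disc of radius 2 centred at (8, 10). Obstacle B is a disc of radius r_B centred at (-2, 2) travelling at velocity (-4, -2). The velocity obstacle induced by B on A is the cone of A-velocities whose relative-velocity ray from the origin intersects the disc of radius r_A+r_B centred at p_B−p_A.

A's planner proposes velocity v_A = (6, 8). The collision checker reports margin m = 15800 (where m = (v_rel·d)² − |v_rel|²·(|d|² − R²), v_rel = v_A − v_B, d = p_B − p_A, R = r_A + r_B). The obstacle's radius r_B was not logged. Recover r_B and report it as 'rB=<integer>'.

m = 15800
d = (-10, -8);  v_rel = (10, 10),  |v_rel|² = 200
v_rel×d = (10)·(-8) − (10)·(-10) = 20
since m = R²·200 − 20²:  R² = (400 + 15800) / 200 = 81
R = √81 = 9  ⇒  r_B = 9 − 2 = 7

rB=7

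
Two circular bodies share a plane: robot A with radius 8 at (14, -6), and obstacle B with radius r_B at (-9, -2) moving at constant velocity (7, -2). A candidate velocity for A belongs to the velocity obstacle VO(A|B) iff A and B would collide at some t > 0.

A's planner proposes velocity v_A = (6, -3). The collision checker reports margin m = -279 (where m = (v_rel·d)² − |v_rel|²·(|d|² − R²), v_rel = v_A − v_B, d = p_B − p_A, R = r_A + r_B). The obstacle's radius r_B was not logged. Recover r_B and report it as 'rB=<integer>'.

m = -279
d = (-23, 4);  v_rel = (-1, -1),  |v_rel|² = 2
v_rel×d = (-1)·(4) − (-1)·(-23) = -27
since m = R²·2 − (-27)²:  R² = (729 + -279) / 2 = 225
R = √225 = 15  ⇒  r_B = 15 − 8 = 7

rB=7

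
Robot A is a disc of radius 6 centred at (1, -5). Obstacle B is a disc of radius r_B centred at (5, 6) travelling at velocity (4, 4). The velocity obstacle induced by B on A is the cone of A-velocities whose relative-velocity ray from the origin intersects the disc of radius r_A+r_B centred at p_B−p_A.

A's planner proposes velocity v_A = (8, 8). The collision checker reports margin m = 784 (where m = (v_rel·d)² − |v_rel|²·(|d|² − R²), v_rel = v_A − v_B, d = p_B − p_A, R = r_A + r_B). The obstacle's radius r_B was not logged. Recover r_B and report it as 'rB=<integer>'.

m = 784
d = (4, 11);  v_rel = (4, 4),  |v_rel|² = 32
v_rel×d = (4)·(11) − (4)·(4) = 28
since m = R²·32 − 28²:  R² = (784 + 784) / 32 = 49
R = √49 = 7  ⇒  r_B = 7 − 6 = 1

rB=1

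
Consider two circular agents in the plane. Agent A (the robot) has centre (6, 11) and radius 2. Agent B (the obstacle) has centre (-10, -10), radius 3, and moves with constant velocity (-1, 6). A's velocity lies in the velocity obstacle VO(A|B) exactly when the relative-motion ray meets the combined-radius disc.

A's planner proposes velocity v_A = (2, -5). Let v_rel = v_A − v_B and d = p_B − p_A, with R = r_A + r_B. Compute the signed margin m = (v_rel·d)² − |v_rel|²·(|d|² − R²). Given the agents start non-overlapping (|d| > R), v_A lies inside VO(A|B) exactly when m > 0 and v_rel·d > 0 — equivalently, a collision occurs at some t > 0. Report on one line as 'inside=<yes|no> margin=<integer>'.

d = (-16, -21),  |d|² = 697;  R = 2+3 = 5,  c = 697−5² = 672
v_rel = (3, -11),  |v_rel|² = 130;  v_rel·d = (3)·(-16) + (-11)·(-21) = 183
130·t² − 366·t + 672 = 0  ⇒  m = 183² − 130·672 = -53871
m = -53871 < 0,  v_rel·d = 183 > 0  ⇒  outside

inside=no margin=-53871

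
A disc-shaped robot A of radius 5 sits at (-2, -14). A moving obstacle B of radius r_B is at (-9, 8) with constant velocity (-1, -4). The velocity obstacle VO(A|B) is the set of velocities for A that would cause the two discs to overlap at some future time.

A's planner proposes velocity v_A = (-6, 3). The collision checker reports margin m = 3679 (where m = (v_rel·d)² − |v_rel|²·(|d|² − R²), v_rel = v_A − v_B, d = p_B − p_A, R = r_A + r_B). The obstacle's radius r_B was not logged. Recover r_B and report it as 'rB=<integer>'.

m = 3679
d = (-7, 22);  v_rel = (-5, 7),  |v_rel|² = 74
v_rel×d = (-5)·(22) − (7)·(-7) = -61
since m = R²·74 − (-61)²:  R² = (3721 + 3679) / 74 = 100
R = √100 = 10  ⇒  r_B = 10 − 5 = 5

rB=5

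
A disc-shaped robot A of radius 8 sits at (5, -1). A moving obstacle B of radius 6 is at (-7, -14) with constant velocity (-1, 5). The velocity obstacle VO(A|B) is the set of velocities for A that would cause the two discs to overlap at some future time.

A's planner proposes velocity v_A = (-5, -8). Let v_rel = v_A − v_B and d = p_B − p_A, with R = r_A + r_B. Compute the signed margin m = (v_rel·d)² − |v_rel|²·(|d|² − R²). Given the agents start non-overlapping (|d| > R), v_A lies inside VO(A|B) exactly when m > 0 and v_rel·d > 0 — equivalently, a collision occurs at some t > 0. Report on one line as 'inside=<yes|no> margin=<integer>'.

d = (-12, -13),  |d|² = 313;  R = 8+6 = 14,  c = 313−14² = 117
v_rel = (-4, -13),  |v_rel|² = 185;  v_rel·d = (-4)·(-12) + (-13)·(-13) = 217
185·t² − 434·t + 117 = 0  ⇒  m = 217² − 185·117 = 25444
m = 25444 > 0,  v_rel·d = 217 > 0  ⇒  inside

inside=yes margin=25444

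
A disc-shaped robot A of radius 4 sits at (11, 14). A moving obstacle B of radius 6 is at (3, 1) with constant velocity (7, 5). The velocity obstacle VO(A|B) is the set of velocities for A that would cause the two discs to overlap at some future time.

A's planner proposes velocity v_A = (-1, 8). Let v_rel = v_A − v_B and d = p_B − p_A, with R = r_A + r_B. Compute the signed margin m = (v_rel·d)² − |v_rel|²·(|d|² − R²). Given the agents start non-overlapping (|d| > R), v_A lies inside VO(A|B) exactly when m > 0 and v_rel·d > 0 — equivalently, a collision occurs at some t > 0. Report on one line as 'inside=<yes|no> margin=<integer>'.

d = (-8, -13),  |d|² = 233;  R = 4+6 = 10,  c = 233−10² = 133
v_rel = (-8, 3),  |v_rel|² = 73;  v_rel·d = (-8)·(-8) + (3)·(-13) = 25
73·t² − 50·t + 133 = 0  ⇒  m = 25² − 73·133 = -9084
m = -9084 < 0,  v_rel·d = 25 > 0  ⇒  outside

inside=no margin=-9084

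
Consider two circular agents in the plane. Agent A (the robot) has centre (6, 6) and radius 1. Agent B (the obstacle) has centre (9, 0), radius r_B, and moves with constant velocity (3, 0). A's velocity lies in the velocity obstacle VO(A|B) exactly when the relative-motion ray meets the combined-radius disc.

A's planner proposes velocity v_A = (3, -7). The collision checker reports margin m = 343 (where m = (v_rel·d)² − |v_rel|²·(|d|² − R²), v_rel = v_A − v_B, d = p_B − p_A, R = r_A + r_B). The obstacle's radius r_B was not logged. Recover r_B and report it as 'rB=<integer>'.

m = 343
d = (3, -6);  v_rel = (0, -7),  |v_rel|² = 49
v_rel×d = (0)·(-6) − (-7)·(3) = 21
since m = R²·49 − 21²:  R² = (441 + 343) / 49 = 16
R = √16 = 4  ⇒  r_B = 4 − 1 = 3

rB=3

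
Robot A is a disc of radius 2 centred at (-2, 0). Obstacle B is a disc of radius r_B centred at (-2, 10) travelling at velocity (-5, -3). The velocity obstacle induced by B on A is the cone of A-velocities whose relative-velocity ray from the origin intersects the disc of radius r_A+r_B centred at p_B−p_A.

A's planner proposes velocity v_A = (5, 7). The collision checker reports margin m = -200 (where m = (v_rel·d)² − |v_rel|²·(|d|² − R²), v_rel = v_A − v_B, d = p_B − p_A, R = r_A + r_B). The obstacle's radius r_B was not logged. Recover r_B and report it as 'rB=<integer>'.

m = -200
d = (0, 10);  v_rel = (10, 10),  |v_rel|² = 200
v_rel×d = (10)·(10) − (10)·(0) = 100
since m = R²·200 − 100²:  R² = (10000 + -200) / 200 = 49
R = √49 = 7  ⇒  r_B = 7 − 2 = 5

rB=5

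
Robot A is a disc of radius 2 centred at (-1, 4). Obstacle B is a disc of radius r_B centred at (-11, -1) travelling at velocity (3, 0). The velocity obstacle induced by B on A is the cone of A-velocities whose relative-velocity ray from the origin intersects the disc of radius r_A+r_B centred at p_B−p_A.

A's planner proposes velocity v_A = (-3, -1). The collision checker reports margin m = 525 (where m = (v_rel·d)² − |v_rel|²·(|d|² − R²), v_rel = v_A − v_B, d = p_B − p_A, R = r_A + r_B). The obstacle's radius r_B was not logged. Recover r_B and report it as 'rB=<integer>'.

m = 525
d = (-10, -5);  v_rel = (-6, -1),  |v_rel|² = 37
v_rel×d = (-6)·(-5) − (-1)·(-10) = 20
since m = R²·37 − 20²:  R² = (400 + 525) / 37 = 25
R = √25 = 5  ⇒  r_B = 5 − 2 = 3

rB=3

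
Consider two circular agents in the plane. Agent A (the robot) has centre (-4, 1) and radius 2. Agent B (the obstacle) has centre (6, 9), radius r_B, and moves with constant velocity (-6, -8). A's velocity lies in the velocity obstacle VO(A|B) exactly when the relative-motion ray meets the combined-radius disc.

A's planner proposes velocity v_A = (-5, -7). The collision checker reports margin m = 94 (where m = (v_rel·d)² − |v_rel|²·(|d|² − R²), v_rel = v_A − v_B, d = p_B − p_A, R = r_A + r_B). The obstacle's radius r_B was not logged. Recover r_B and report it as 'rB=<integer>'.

m = 94
d = (10, 8);  v_rel = (1, 1),  |v_rel|² = 2
v_rel×d = (1)·(8) − (1)·(10) = -2
since m = R²·2 − (-2)²:  R² = (4 + 94) / 2 = 49
R = √49 = 7  ⇒  r_B = 7 − 2 = 5

rB=5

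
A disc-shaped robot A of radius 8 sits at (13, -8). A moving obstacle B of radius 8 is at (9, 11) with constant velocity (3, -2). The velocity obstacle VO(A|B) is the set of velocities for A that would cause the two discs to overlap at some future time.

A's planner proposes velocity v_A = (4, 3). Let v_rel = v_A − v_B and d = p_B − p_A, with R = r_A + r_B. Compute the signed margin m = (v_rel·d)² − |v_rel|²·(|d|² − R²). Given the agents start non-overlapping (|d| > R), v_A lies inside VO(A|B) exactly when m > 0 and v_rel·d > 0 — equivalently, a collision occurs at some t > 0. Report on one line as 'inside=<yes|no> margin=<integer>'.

d = (-4, 19),  |d|² = 377;  R = 8+8 = 16,  c = 377−16² = 121
v_rel = (1, 5),  |v_rel|² = 26;  v_rel·d = (1)·(-4) + (5)·(19) = 91
26·t² − 182·t + 121 = 0  ⇒  m = 91² − 26·121 = 5135
m = 5135 > 0,  v_rel·d = 91 > 0  ⇒  inside

inside=yes margin=5135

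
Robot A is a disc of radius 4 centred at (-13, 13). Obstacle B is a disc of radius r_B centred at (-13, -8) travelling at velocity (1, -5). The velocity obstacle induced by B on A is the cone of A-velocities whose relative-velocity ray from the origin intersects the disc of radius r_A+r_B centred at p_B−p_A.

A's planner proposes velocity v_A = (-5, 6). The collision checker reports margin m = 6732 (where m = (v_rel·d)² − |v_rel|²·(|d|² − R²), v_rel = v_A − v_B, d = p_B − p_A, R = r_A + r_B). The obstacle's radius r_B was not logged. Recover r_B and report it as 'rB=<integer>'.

m = 6732
d = (0, -21);  v_rel = (-6, 11),  |v_rel|² = 157
v_rel×d = (-6)·(-21) − (11)·(0) = 126
since m = R²·157 − 126²:  R² = (15876 + 6732) / 157 = 144
R = √144 = 12  ⇒  r_B = 12 − 4 = 8

rB=8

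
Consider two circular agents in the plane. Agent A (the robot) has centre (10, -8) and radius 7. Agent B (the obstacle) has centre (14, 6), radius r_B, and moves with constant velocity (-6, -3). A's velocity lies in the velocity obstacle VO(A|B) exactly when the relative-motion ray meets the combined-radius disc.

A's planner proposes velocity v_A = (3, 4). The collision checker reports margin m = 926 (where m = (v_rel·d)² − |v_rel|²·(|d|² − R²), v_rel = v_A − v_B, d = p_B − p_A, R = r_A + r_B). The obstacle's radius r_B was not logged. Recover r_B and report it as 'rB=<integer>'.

m = 926
d = (4, 14);  v_rel = (9, 7),  |v_rel|² = 130
v_rel×d = (9)·(14) − (7)·(4) = 98
since m = R²·130 − 98²:  R² = (9604 + 926) / 130 = 81
R = √81 = 9  ⇒  r_B = 9 − 7 = 2

rB=2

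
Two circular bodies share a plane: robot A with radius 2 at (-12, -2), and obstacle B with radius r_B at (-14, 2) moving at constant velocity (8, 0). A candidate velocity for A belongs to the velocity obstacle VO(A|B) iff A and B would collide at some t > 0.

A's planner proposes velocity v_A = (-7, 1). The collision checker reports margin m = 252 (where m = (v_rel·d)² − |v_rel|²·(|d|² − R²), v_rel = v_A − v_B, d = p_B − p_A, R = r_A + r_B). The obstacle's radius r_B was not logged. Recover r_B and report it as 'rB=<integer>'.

m = 252
d = (-2, 4);  v_rel = (-15, 1),  |v_rel|² = 226
v_rel×d = (-15)·(4) − (1)·(-2) = -58
since m = R²·226 − (-58)²:  R² = (3364 + 252) / 226 = 16
R = √16 = 4  ⇒  r_B = 4 − 2 = 2

rB=2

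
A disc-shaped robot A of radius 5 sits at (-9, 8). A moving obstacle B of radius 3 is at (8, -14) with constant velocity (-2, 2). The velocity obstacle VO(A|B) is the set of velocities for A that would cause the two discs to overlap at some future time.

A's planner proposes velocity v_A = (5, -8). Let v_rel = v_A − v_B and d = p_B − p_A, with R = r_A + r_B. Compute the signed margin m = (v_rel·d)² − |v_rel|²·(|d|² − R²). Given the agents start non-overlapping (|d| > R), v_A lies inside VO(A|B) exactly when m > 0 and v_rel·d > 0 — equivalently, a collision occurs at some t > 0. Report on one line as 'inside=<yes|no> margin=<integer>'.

d = (17, -22),  |d|² = 773;  R = 5+3 = 8,  c = 773−8² = 709
v_rel = (7, -10),  |v_rel|² = 149;  v_rel·d = (7)·(17) + (-10)·(-22) = 339
149·t² − 678·t + 709 = 0  ⇒  m = 339² − 149·709 = 9280
m = 9280 > 0,  v_rel·d = 339 > 0  ⇒  inside

inside=yes margin=9280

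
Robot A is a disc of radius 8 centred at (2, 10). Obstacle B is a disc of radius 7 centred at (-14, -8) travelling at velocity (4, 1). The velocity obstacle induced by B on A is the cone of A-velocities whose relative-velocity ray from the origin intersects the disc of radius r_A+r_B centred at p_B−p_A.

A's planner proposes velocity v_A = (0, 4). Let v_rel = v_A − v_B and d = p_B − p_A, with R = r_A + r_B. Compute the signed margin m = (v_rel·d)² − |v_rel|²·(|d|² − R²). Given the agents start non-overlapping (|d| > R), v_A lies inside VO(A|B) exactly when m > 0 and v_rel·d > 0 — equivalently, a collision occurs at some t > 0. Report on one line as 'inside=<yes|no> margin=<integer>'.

d = (-16, -18),  |d|² = 580;  R = 8+7 = 15,  c = 580−15² = 355
v_rel = (-4, 3),  |v_rel|² = 25;  v_rel·d = (-4)·(-16) + (3)·(-18) = 10
25·t² − 20·t + 355 = 0  ⇒  m = 10² − 25·355 = -8775
m = -8775 < 0,  v_rel·d = 10 > 0  ⇒  outside

inside=no margin=-8775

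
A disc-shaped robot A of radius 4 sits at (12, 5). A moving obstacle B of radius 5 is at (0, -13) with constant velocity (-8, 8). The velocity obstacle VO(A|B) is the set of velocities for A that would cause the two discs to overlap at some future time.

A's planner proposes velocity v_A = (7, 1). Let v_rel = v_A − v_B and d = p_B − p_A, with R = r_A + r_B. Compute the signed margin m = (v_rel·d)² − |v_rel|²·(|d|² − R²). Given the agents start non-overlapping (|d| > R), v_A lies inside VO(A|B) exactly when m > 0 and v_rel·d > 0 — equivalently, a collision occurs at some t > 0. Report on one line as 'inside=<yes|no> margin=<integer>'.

d = (-12, -18),  |d|² = 468;  R = 4+5 = 9,  c = 468−9² = 387
v_rel = (15, -7),  |v_rel|² = 274;  v_rel·d = (15)·(-12) + (-7)·(-18) = -54
274·t² + 108·t + 387 = 0  ⇒  m = (-54)² − 274·387 = -103122
m = -103122 < 0,  v_rel·d = -54 < 0  ⇒  outside

inside=no margin=-103122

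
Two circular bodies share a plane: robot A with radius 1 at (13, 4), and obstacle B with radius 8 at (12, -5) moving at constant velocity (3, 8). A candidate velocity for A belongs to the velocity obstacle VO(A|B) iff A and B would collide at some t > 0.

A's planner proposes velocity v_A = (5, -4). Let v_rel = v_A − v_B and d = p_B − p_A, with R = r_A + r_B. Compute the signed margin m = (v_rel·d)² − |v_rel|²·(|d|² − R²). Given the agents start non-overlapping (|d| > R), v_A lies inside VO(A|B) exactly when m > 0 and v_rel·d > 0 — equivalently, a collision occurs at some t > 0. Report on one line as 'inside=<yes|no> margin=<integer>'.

d = (-1, -9),  |d|² = 82;  R = 1+8 = 9,  c = 82−9² = 1
v_rel = (2, -12),  |v_rel|² = 148;  v_rel·d = (2)·(-1) + (-12)·(-9) = 106
148·t² − 212·t + 1 = 0  ⇒  m = 106² − 148·1 = 11088
m = 11088 > 0,  v_rel·d = 106 > 0  ⇒  inside

inside=yes margin=11088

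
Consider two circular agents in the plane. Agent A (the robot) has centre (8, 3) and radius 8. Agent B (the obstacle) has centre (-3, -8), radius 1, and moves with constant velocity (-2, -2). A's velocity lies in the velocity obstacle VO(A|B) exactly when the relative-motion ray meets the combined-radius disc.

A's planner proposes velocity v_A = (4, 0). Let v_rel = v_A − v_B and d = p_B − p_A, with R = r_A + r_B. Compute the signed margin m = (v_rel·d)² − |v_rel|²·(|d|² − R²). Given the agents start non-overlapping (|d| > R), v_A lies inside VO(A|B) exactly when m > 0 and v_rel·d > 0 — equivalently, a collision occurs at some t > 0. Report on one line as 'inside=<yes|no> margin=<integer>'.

d = (-11, -11),  |d|² = 242;  R = 8+1 = 9,  c = 242−9² = 161
v_rel = (6, 2),  |v_rel|² = 40;  v_rel·d = (6)·(-11) + (2)·(-11) = -88
40·t² + 176·t + 161 = 0  ⇒  m = (-88)² − 40·161 = 1304
m = 1304 > 0,  v_rel·d = -88 < 0  ⇒  outside

inside=no margin=1304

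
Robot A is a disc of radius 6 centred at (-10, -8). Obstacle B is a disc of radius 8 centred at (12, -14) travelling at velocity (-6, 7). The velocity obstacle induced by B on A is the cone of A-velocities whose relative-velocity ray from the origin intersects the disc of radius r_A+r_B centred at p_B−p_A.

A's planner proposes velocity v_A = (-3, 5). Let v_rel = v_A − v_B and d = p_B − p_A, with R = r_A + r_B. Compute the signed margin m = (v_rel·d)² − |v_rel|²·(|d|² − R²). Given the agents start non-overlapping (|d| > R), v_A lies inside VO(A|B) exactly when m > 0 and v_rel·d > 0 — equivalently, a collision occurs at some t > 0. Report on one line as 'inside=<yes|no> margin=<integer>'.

d = (22, -6),  |d|² = 520;  R = 6+8 = 14,  c = 520−14² = 324
v_rel = (3, -2),  |v_rel|² = 13;  v_rel·d = (3)·(22) + (-2)·(-6) = 78
13·t² − 156·t + 324 = 0  ⇒  m = 78² − 13·324 = 1872
m = 1872 > 0,  v_rel·d = 78 > 0  ⇒  inside

inside=yes margin=1872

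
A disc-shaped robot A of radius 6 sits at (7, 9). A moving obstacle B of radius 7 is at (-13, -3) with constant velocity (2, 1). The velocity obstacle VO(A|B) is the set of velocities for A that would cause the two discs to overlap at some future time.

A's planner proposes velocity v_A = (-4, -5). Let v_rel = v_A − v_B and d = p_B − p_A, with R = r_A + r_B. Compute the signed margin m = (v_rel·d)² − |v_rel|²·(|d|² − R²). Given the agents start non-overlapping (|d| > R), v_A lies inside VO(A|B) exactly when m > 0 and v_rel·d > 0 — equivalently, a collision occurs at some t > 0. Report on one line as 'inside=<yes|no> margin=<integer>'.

d = (-20, -12),  |d|² = 544;  R = 6+7 = 13,  c = 544−13² = 375
v_rel = (-6, -6),  |v_rel|² = 72;  v_rel·d = (-6)·(-20) + (-6)·(-12) = 192
72·t² − 384·t + 375 = 0  ⇒  m = 192² − 72·375 = 9864
m = 9864 > 0,  v_rel·d = 192 > 0  ⇒  inside

inside=yes margin=9864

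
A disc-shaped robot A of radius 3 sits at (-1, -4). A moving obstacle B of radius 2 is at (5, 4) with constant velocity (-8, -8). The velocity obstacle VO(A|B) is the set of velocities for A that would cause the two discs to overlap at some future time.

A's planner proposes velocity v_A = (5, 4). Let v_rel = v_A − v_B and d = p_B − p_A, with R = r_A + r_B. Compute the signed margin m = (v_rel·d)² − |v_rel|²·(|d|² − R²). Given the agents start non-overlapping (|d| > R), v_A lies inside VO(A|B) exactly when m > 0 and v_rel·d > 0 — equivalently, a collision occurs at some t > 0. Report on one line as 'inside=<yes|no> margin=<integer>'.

d = (6, 8),  |d|² = 100;  R = 3+2 = 5,  c = 100−5² = 75
v_rel = (13, 12),  |v_rel|² = 313;  v_rel·d = (13)·(6) + (12)·(8) = 174
313·t² − 348·t + 75 = 0  ⇒  m = 174² − 313·75 = 6801
m = 6801 > 0,  v_rel·d = 174 > 0  ⇒  inside

inside=yes margin=6801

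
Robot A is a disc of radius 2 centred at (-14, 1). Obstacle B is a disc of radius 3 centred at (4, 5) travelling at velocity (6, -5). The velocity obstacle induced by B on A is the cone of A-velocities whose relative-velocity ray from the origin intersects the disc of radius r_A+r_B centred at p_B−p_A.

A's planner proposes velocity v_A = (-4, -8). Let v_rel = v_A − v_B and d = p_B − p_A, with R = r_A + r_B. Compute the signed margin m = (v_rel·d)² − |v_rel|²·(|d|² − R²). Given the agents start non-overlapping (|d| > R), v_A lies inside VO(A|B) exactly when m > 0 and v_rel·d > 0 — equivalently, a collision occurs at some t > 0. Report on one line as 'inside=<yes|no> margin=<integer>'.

d = (18, 4),  |d|² = 340;  R = 2+3 = 5,  c = 340−5² = 315
v_rel = (-10, -3),  |v_rel|² = 109;  v_rel·d = (-10)·(18) + (-3)·(4) = -192
109·t² + 384·t + 315 = 0  ⇒  m = (-192)² − 109·315 = 2529
m = 2529 > 0,  v_rel·d = -192 < 0  ⇒  outside

inside=no margin=2529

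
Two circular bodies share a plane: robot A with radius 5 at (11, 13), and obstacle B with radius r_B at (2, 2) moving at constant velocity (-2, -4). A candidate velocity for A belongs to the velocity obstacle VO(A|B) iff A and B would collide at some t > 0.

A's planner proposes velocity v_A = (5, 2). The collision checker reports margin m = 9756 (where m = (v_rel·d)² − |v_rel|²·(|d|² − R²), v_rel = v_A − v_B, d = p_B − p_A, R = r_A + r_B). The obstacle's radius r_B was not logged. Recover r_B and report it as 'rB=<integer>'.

m = 9756
d = (-9, -11);  v_rel = (7, 6),  |v_rel|² = 85
v_rel×d = (7)·(-11) − (6)·(-9) = -23
since m = R²·85 − (-23)²:  R² = (529 + 9756) / 85 = 121
R = √121 = 11  ⇒  r_B = 11 − 5 = 6

rB=6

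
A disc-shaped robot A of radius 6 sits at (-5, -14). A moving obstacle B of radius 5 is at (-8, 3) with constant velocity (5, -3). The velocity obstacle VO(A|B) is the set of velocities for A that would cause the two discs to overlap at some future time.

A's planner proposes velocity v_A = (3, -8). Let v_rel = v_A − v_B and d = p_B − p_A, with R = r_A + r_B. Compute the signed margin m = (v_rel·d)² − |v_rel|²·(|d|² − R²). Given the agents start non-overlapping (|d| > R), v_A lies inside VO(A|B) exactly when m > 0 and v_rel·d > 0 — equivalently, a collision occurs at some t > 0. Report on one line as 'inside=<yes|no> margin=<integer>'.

d = (-3, 17),  |d|² = 298;  R = 6+5 = 11,  c = 298−11² = 177
v_rel = (-2, -5),  |v_rel|² = 29;  v_rel·d = (-2)·(-3) + (-5)·(17) = -79
29·t² + 158·t + 177 = 0  ⇒  m = (-79)² − 29·177 = 1108
m = 1108 > 0,  v_rel·d = -79 < 0  ⇒  outside

inside=no margin=1108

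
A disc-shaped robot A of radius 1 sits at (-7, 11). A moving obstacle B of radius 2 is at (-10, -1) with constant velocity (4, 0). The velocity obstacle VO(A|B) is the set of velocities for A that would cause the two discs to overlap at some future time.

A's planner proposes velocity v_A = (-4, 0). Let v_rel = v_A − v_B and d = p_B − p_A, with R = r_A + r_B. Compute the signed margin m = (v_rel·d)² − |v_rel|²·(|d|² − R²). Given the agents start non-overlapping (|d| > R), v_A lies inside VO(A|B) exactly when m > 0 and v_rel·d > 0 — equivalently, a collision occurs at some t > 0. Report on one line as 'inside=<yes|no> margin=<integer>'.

d = (-3, -12),  |d|² = 153;  R = 1+2 = 3,  c = 153−3² = 144
v_rel = (-8, 0),  |v_rel|² = 64;  v_rel·d = (-8)·(-3) + (0)·(-12) = 24
64·t² − 48·t + 144 = 0  ⇒  m = 24² − 64·144 = -8640
m = -8640 < 0,  v_rel·d = 24 > 0  ⇒  outside

inside=no margin=-8640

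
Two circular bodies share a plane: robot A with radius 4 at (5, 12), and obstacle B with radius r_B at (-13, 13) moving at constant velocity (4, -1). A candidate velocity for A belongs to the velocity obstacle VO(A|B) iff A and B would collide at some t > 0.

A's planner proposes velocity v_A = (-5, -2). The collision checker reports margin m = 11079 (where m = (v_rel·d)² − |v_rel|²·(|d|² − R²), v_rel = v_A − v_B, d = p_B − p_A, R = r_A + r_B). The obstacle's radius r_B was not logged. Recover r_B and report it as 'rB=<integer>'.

m = 11079
d = (-18, 1);  v_rel = (-9, -1),  |v_rel|² = 82
v_rel×d = (-9)·(1) − (-1)·(-18) = -27
since m = R²·82 − (-27)²:  R² = (729 + 11079) / 82 = 144
R = √144 = 12  ⇒  r_B = 12 − 4 = 8

rB=8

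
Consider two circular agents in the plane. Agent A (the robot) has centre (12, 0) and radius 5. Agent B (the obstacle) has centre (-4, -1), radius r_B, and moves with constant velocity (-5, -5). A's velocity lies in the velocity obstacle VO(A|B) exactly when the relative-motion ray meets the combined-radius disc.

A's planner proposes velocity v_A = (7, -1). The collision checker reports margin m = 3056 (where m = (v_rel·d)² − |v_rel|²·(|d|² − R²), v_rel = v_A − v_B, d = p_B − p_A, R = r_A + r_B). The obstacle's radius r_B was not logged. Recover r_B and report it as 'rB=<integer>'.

m = 3056
d = (-16, -1);  v_rel = (12, 4),  |v_rel|² = 160
v_rel×d = (12)·(-1) − (4)·(-16) = 52
since m = R²·160 − 52²:  R² = (2704 + 3056) / 160 = 36
R = √36 = 6  ⇒  r_B = 6 − 5 = 1

rB=1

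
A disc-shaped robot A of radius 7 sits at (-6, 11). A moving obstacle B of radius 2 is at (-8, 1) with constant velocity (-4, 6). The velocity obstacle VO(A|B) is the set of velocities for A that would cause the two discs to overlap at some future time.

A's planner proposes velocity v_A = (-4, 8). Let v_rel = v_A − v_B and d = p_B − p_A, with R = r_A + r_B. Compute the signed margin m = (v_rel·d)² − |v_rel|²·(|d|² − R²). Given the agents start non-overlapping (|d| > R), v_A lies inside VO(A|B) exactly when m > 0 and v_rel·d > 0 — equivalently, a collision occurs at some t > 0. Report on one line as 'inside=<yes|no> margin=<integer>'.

d = (-2, -10),  |d|² = 104;  R = 7+2 = 9,  c = 104−9² = 23
v_rel = (0, 2),  |v_rel|² = 4;  v_rel·d = (0)·(-2) + (2)·(-10) = -20
4·t² + 40·t + 23 = 0  ⇒  m = (-20)² − 4·23 = 308
m = 308 > 0,  v_rel·d = -20 < 0  ⇒  outside

inside=no margin=308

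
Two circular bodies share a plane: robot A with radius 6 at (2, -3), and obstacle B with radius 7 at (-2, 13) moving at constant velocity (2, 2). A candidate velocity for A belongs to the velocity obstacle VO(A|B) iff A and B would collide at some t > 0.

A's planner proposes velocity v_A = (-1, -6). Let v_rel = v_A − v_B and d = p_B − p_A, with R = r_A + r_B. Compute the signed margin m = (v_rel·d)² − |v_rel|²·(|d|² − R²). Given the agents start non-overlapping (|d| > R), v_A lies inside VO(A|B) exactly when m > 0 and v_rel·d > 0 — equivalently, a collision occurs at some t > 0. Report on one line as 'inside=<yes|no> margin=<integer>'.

d = (-4, 16),  |d|² = 272;  R = 6+7 = 13,  c = 272−13² = 103
v_rel = (-3, -8),  |v_rel|² = 73;  v_rel·d = (-3)·(-4) + (-8)·(16) = -116
73·t² + 232·t + 103 = 0  ⇒  m = (-116)² − 73·103 = 5937
m = 5937 > 0,  v_rel·d = -116 < 0  ⇒  outside

inside=no margin=5937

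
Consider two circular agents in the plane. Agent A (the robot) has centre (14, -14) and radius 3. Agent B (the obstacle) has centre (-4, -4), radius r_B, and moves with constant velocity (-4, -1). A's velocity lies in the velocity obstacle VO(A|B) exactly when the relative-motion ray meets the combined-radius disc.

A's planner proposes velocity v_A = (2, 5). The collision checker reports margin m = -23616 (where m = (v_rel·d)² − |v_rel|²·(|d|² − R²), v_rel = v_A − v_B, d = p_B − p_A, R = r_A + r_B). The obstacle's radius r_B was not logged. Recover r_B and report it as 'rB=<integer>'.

m = -23616
d = (-18, 10);  v_rel = (6, 6),  |v_rel|² = 72
v_rel×d = (6)·(10) − (6)·(-18) = 168
since m = R²·72 − 168²:  R² = (28224 + -23616) / 72 = 64
R = √64 = 8  ⇒  r_B = 8 − 3 = 5

rB=5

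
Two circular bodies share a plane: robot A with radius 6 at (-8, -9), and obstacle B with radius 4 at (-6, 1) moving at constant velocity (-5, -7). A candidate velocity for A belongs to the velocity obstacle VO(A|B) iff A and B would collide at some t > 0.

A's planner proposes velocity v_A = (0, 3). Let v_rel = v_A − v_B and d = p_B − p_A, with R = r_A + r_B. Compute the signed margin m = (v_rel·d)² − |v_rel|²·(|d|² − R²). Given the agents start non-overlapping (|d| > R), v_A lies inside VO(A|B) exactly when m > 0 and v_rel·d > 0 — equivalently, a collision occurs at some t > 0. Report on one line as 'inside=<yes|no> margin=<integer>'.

d = (2, 10),  |d|² = 104;  R = 6+4 = 10,  c = 104−10² = 4
v_rel = (5, 10),  |v_rel|² = 125;  v_rel·d = (5)·(2) + (10)·(10) = 110
125·t² − 220·t + 4 = 0  ⇒  m = 110² − 125·4 = 11600
m = 11600 > 0,  v_rel·d = 110 > 0  ⇒  inside

inside=yes margin=11600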